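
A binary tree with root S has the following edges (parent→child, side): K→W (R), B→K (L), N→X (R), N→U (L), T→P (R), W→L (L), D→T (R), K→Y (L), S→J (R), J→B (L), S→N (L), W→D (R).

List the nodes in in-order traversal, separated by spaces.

U N X S Y K L W D T P B J

In-order visits the left subtree, then the node, then the right subtree.
At S: go left to N.
  At N: go left to U.
    U is a leaf — visit U.
  Visit N.
  At N: go right to X.
    X is a leaf — visit X.
Visit S.
At S: go right to J.
  At J: go left to B.
    At B: go left to K.
      At K: go left to Y.
        Y is a leaf — visit Y.
      Visit K.
      At K: go right to W.
        At W: go left to L.
          L is a leaf — visit L.
        Visit W.
        At W: go right to D.
          At D: no left child.
          Visit D.
          At D: go right to T.
            At T: no left child.
            Visit T.
            At T: go right to P.
              P is a leaf — visit P.
    Visit B.
    At B: no right child.
  Visit J.
  At J: no right child.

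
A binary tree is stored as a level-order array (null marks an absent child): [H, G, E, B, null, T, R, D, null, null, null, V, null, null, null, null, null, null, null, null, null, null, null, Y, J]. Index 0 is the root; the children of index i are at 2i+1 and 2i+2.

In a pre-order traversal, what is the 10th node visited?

R

Pre-order visits the node, then its left subtree, then its right subtree.
Visit H.
At H: go left to G.
  Visit G.
  At G: go left to B.
    Visit B.
    At B: go left to D.
      D is a leaf — visit D.
    At B: no right child.
  At G: no right child.
At H: go right to E.
  Visit E.
  At E: go left to T.
    Visit T.
    At T: go left to V.
      Visit V.
      At V: go left to Y.
        Y is a leaf — visit Y.
      At V: go right to J.
        J is a leaf — visit J.
    At T: no right child.
  At E: go right to R.
    R is a leaf — visit R.
Full pre-order sequence: H, G, B, D, E, T, V, Y, J, R.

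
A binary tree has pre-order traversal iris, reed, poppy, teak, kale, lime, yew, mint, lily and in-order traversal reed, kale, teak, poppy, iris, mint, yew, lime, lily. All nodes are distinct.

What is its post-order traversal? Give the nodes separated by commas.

The first element of pre-order is the root; it splits in-order into left and right subtrees.
Root iris: left subtree has 4 nodes {reed, kale, teak, poppy}, right has 4 {mint, yew, lime, lily}.
  Root reed: left subtree has 0 nodes { }, right has 3 {kale, teak, poppy}.
    Root poppy: left subtree has 2 nodes {kale, teak}, right has 0 { }.
      Root teak: left subtree has 1 node {kale}, right has 0 { }.
  Root lime: left subtree has 2 nodes {mint, yew}, right has 1 {lily}.
    Root yew: left subtree has 1 node {mint}, right has 0 { }.

kale, teak, poppy, reed, mint, yew, lily, lime, iris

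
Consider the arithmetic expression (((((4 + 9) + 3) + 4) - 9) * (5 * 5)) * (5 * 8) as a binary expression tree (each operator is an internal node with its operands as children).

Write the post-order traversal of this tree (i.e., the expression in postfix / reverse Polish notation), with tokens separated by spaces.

Post-order on an expression tree gives postfix notation: for each operator, emit left operand, right operand, then the operator.

4 9 + 3 + 4 + 9 - 5 5 * * 5 8 * *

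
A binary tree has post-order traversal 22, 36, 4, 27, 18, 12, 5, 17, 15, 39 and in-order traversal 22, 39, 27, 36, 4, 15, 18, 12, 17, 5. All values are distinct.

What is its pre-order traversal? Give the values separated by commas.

39, 22, 15, 27, 4, 36, 17, 12, 18, 5

The last element of post-order is the root; it splits in-order into left and right subtrees.
Root 39: left subtree has 1 node {22}, right has 8 {27, 36, 4, 15, 18, 12, 17, 5}.
  Root 15: left subtree has 3 nodes {27, 36, 4}, right has 4 {18, 12, 17, 5}.
    Root 27: left subtree has 0 nodes { }, right has 2 {36, 4}.
      Root 4: left subtree has 1 node {36}, right has 0 { }.
    Root 17: left subtree has 2 nodes {18, 12}, right has 1 {5}.
      Root 12: left subtree has 1 node {18}, right has 0 { }.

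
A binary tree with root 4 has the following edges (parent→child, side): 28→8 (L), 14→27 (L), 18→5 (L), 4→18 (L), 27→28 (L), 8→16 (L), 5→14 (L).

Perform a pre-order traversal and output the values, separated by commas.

4, 18, 5, 14, 27, 28, 8, 16

Pre-order visits the node, then its left subtree, then its right subtree.
Visit 4.
At 4: go left to 18.
  Visit 18.
  At 18: go left to 5.
    Visit 5.
    At 5: go left to 14.
      Visit 14.
      At 14: go left to 27.
        Visit 27.
        At 27: go left to 28.
          Visit 28.
          At 28: go left to 8.
            Visit 8.
            At 8: go left to 16.
              16 is a leaf — visit 16.
            At 8: no right child.
          At 28: no right child.
        At 27: no right child.
      At 14: no right child.
    At 5: no right child.
  At 18: no right child.
At 4: no right child.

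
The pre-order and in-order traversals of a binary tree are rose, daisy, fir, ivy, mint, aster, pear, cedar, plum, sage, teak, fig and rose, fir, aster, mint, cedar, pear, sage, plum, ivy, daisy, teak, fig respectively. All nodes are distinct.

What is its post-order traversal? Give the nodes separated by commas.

The first element of pre-order is the root; it splits in-order into left and right subtrees.
Root rose: left subtree has 0 nodes { }, right has 11 {fir, aster, mint, cedar, pear, sage, plum, ivy, daisy, teak, fig}.
  Root daisy: left subtree has 8 nodes {fir, aster, mint, cedar, pear, sage, plum, ivy}, right has 2 {teak, fig}.
    Root fir: left subtree has 0 nodes { }, right has 7 {aster, mint, cedar, pear, sage, plum, ivy}.
      Root ivy: left subtree has 6 nodes {aster, mint, cedar, pear, sage, plum}, right has 0 { }.
        Root mint: left subtree has 1 node {aster}, right has 4 {cedar, pear, sage, plum}.
          Root pear: left subtree has 1 node {cedar}, right has 2 {sage, plum}.
            Root plum: left subtree has 1 node {sage}, right has 0 { }.
    Root teak: left subtree has 0 nodes { }, right has 1 {fig}.

aster, cedar, sage, plum, pear, mint, ivy, fir, fig, teak, daisy, rose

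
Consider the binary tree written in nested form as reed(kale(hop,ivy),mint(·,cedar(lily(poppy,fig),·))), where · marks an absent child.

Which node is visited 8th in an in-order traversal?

fig

In-order visits the left subtree, then the node, then the right subtree.
At reed: go left to kale.
  At kale: go left to hop.
    hop is a leaf — visit hop.
  Visit kale.
  At kale: go right to ivy.
    ivy is a leaf — visit ivy.
Visit reed.
At reed: go right to mint.
  At mint: no left child.
  Visit mint.
  At mint: go right to cedar.
    At cedar: go left to lily.
      At lily: go left to poppy.
        poppy is a leaf — visit poppy.
      Visit lily.
      At lily: go right to fig.
        fig is a leaf — visit fig.
    Visit cedar.
    At cedar: no right child.
Full in-order sequence: hop, kale, ivy, reed, mint, poppy, lily, fig, cedar.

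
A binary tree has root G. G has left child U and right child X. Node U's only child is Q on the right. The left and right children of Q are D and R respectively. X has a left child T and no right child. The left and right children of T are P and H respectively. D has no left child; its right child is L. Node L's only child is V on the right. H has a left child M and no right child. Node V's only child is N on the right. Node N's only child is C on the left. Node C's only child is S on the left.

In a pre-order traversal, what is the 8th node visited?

C

Pre-order visits the node, then its left subtree, then its right subtree.
Visit G.
At G: go left to U.
  Visit U.
  At U: no left child.
  At U: go right to Q.
    Visit Q.
    At Q: go left to D.
      Visit D.
      At D: no left child.
      At D: go right to L.
        Visit L.
        At L: no left child.
        At L: go right to V.
          Visit V.
          At V: no left child.
          At V: go right to N.
            Visit N.
            At N: go left to C.
              Visit C.
              At C: go left to S.
                S is a leaf — visit S.
              At C: no right child.
            At N: no right child.
    At Q: go right to R.
      R is a leaf — visit R.
At G: go right to X.
  Visit X.
  At X: go left to T.
    Visit T.
    At T: go left to P.
      P is a leaf — visit P.
    At T: go right to H.
      Visit H.
      At H: go left to M.
        M is a leaf — visit M.
      At H: no right child.
  At X: no right child.
Full pre-order sequence: G, U, Q, D, L, V, N, C, S, R, X, T, P, H, M.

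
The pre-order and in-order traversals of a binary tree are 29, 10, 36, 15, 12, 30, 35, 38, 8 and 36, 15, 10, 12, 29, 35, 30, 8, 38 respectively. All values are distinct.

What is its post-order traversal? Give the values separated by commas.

15, 36, 12, 10, 35, 8, 38, 30, 29

The first element of pre-order is the root; it splits in-order into left and right subtrees.
Root 29: left subtree has 4 nodes {36, 15, 10, 12}, right has 4 {35, 30, 8, 38}.
  Root 10: left subtree has 2 nodes {36, 15}, right has 1 {12}.
    Root 36: left subtree has 0 nodes { }, right has 1 {15}.
  Root 30: left subtree has 1 node {35}, right has 2 {8, 38}.
    Root 38: left subtree has 1 node {8}, right has 0 { }.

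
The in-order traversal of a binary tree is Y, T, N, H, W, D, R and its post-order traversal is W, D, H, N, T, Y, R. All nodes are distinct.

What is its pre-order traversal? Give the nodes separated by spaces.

The last element of post-order is the root; it splits in-order into left and right subtrees.
Root R: left subtree has 6 nodes {Y, T, N, H, W, D}, right has 0 { }.
  Root Y: left subtree has 0 nodes { }, right has 5 {T, N, H, W, D}.
    Root T: left subtree has 0 nodes { }, right has 4 {N, H, W, D}.
      Root N: left subtree has 0 nodes { }, right has 3 {H, W, D}.
        Root H: left subtree has 0 nodes { }, right has 2 {W, D}.
          Root D: left subtree has 1 node {W}, right has 0 { }.

R Y T N H D W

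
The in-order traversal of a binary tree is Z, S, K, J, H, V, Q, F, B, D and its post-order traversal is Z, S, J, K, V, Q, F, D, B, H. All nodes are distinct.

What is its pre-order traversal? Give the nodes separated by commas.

The last element of post-order is the root; it splits in-order into left and right subtrees.
Root H: left subtree has 4 nodes {Z, S, K, J}, right has 5 {V, Q, F, B, D}.
  Root K: left subtree has 2 nodes {Z, S}, right has 1 {J}.
    Root S: left subtree has 1 node {Z}, right has 0 { }.
  Root B: left subtree has 3 nodes {V, Q, F}, right has 1 {D}.
    Root F: left subtree has 2 nodes {V, Q}, right has 0 { }.
      Root Q: left subtree has 1 node {V}, right has 0 { }.

H, K, S, Z, J, B, F, Q, V, D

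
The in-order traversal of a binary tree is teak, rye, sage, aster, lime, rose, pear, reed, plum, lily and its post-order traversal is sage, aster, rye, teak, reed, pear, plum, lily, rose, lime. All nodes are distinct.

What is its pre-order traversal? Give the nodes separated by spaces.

lime teak rye aster sage rose lily plum pear reed

The last element of post-order is the root; it splits in-order into left and right subtrees.
Root lime: left subtree has 4 nodes {teak, rye, sage, aster}, right has 5 {rose, pear, reed, plum, lily}.
  Root teak: left subtree has 0 nodes { }, right has 3 {rye, sage, aster}.
    Root rye: left subtree has 0 nodes { }, right has 2 {sage, aster}.
      Root aster: left subtree has 1 node {sage}, right has 0 { }.
  Root rose: left subtree has 0 nodes { }, right has 4 {pear, reed, plum, lily}.
    Root lily: left subtree has 3 nodes {pear, reed, plum}, right has 0 { }.
      Root plum: left subtree has 2 nodes {pear, reed}, right has 0 { }.
        Root pear: left subtree has 0 nodes { }, right has 1 {reed}.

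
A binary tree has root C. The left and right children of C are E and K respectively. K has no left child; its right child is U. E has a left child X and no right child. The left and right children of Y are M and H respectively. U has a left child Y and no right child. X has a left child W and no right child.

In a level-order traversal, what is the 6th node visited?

Level-order visits nodes level by level from the root, left to right within each level.
Level 0: C
Level 1: E, K
Level 2: X, U
Level 3: W, Y
Level 4: M, H
Full level-order sequence: C, E, K, X, U, W, Y, M, H.

W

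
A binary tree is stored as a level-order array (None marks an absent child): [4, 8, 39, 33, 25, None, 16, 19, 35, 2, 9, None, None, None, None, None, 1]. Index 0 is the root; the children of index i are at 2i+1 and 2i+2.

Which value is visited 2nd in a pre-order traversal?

Pre-order visits the node, then its left subtree, then its right subtree.
Visit 4.
At 4: go left to 8.
  Visit 8.
  At 8: go left to 33.
    Visit 33.
    At 33: go left to 19.
      Visit 19.
      At 19: no left child.
      At 19: go right to 1.
        1 is a leaf — visit 1.
    At 33: go right to 35.
      35 is a leaf — visit 35.
  At 8: go right to 25.
    Visit 25.
    At 25: go left to 2.
      2 is a leaf — visit 2.
    At 25: go right to 9.
      9 is a leaf — visit 9.
At 4: go right to 39.
  Visit 39.
  At 39: no left child.
  At 39: go right to 16.
    16 is a leaf — visit 16.
Full pre-order sequence: 4, 8, 33, 19, 1, 35, 25, 2, 9, 39, 16.

8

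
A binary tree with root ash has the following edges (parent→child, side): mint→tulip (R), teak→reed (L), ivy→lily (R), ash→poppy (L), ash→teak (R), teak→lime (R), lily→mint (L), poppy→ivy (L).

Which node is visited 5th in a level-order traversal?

Level-order visits nodes level by level from the root, left to right within each level.
Level 0: ash
Level 1: poppy, teak
Level 2: ivy, reed, lime
Level 3: lily
Level 4: mint
Level 5: tulip
Full level-order sequence: ash, poppy, teak, ivy, reed, lime, lily, mint, tulip.

reed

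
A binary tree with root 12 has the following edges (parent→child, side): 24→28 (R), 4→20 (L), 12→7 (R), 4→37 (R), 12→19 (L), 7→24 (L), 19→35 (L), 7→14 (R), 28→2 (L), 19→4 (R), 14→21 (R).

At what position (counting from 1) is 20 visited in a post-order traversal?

2

Post-order visits the left subtree, then the right subtree, then the node.
At 12: go left to 19.
  At 19: go left to 35.
    35 is a leaf — visit 35.
  At 19: go right to 4.
    At 4: go left to 20.
      20 is a leaf — visit 20.
    At 4: go right to 37.
      37 is a leaf — visit 37.
    Visit 4.
  Visit 19.
At 12: go right to 7.
  At 7: go left to 24.
    At 24: no left child.
    At 24: go right to 28.
      At 28: go left to 2.
        2 is a leaf — visit 2.
      At 28: no right child.
      Visit 28.
    Visit 24.
  At 7: go right to 14.
    At 14: no left child.
    At 14: go right to 21.
      21 is a leaf — visit 21.
    Visit 14.
  Visit 7.
Visit 12.
Full post-order sequence: 35, 20, 37, 4, 19, 2, 28, 24, 21, 14, 7, 12.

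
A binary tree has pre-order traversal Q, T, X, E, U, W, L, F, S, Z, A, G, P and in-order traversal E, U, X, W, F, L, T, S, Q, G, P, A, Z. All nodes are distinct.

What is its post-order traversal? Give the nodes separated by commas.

U, E, F, L, W, X, S, T, P, G, A, Z, Q

The first element of pre-order is the root; it splits in-order into left and right subtrees.
Root Q: left subtree has 8 nodes {E, U, X, W, F, L, T, S}, right has 4 {G, P, A, Z}.
  Root T: left subtree has 6 nodes {E, U, X, W, F, L}, right has 1 {S}.
    Root X: left subtree has 2 nodes {E, U}, right has 3 {W, F, L}.
      Root E: left subtree has 0 nodes { }, right has 1 {U}.
      Root W: left subtree has 0 nodes { }, right has 2 {F, L}.
        Root L: left subtree has 1 node {F}, right has 0 { }.
  Root Z: left subtree has 3 nodes {G, P, A}, right has 0 { }.
    Root A: left subtree has 2 nodes {G, P}, right has 0 { }.
      Root G: left subtree has 0 nodes { }, right has 1 {P}.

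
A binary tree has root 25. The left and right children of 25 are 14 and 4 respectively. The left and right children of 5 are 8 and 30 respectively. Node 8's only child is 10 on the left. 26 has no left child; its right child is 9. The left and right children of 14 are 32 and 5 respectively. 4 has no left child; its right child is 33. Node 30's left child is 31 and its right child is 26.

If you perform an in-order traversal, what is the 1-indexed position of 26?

In-order visits the left subtree, then the node, then the right subtree.
At 25: go left to 14.
  At 14: go left to 32.
    32 is a leaf — visit 32.
  Visit 14.
  At 14: go right to 5.
    At 5: go left to 8.
      At 8: go left to 10.
        10 is a leaf — visit 10.
      Visit 8.
      At 8: no right child.
    Visit 5.
    At 5: go right to 30.
      At 30: go left to 31.
        31 is a leaf — visit 31.
      Visit 30.
      At 30: go right to 26.
        At 26: no left child.
        Visit 26.
        At 26: go right to 9.
          9 is a leaf — visit 9.
Visit 25.
At 25: go right to 4.
  At 4: no left child.
  Visit 4.
  At 4: go right to 33.
    33 is a leaf — visit 33.
Full in-order sequence: 32, 14, 10, 8, 5, 31, 30, 26, 9, 25, 4, 33.

8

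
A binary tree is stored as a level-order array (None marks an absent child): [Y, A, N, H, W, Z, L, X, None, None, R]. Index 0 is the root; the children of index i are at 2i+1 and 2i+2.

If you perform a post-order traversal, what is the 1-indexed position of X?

1

Post-order visits the left subtree, then the right subtree, then the node.
At Y: go left to A.
  At A: go left to H.
    At H: go left to X.
      X is a leaf — visit X.
    At H: no right child.
    Visit H.
  At A: go right to W.
    At W: no left child.
    At W: go right to R.
      R is a leaf — visit R.
    Visit W.
  Visit A.
At Y: go right to N.
  At N: go left to Z.
    Z is a leaf — visit Z.
  At N: go right to L.
    L is a leaf — visit L.
  Visit N.
Visit Y.
Full post-order sequence: X, H, R, W, A, Z, L, N, Y.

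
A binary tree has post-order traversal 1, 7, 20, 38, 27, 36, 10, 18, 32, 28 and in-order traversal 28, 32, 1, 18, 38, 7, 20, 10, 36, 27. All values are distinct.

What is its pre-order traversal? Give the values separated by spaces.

The last element of post-order is the root; it splits in-order into left and right subtrees.
Root 28: left subtree has 0 nodes { }, right has 9 {32, 1, 18, 38, 7, 20, 10, 36, 27}.
  Root 32: left subtree has 0 nodes { }, right has 8 {1, 18, 38, 7, 20, 10, 36, 27}.
    Root 18: left subtree has 1 node {1}, right has 6 {38, 7, 20, 10, 36, 27}.
      Root 10: left subtree has 3 nodes {38, 7, 20}, right has 2 {36, 27}.
        Root 38: left subtree has 0 nodes { }, right has 2 {7, 20}.
          Root 20: left subtree has 1 node {7}, right has 0 { }.
        Root 36: left subtree has 0 nodes { }, right has 1 {27}.

28 32 18 1 10 38 20 7 36 27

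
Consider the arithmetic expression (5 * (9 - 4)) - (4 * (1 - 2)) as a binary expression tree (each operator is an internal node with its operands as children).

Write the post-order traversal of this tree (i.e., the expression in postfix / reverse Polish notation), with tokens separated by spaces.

Post-order on an expression tree gives postfix notation: for each operator, emit left operand, right operand, then the operator.

5 9 4 - * 4 1 2 - * -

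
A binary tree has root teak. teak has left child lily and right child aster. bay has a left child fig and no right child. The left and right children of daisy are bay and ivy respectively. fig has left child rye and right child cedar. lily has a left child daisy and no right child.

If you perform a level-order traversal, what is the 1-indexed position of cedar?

9

Level-order visits nodes level by level from the root, left to right within each level.
Level 0: teak
Level 1: lily, aster
Level 2: daisy
Level 3: bay, ivy
Level 4: fig
Level 5: rye, cedar
Full level-order sequence: teak, lily, aster, daisy, bay, ivy, fig, rye, cedar.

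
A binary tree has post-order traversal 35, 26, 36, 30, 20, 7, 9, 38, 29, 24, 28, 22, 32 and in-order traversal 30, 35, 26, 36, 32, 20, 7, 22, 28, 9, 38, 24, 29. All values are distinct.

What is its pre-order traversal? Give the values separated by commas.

32, 30, 36, 26, 35, 22, 7, 20, 28, 24, 38, 9, 29

The last element of post-order is the root; it splits in-order into left and right subtrees.
Root 32: left subtree has 4 nodes {30, 35, 26, 36}, right has 8 {20, 7, 22, 28, 9, 38, 24, 29}.
  Root 30: left subtree has 0 nodes { }, right has 3 {35, 26, 36}.
    Root 36: left subtree has 2 nodes {35, 26}, right has 0 { }.
      Root 26: left subtree has 1 node {35}, right has 0 { }.
  Root 22: left subtree has 2 nodes {20, 7}, right has 5 {28, 9, 38, 24, 29}.
    Root 7: left subtree has 1 node {20}, right has 0 { }.
    Root 28: left subtree has 0 nodes { }, right has 4 {9, 38, 24, 29}.
      Root 24: left subtree has 2 nodes {9, 38}, right has 1 {29}.
        Root 38: left subtree has 1 node {9}, right has 0 { }.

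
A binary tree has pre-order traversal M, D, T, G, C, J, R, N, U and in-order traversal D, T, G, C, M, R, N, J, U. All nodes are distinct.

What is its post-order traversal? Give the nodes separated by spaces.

The first element of pre-order is the root; it splits in-order into left and right subtrees.
Root M: left subtree has 4 nodes {D, T, G, C}, right has 4 {R, N, J, U}.
  Root D: left subtree has 0 nodes { }, right has 3 {T, G, C}.
    Root T: left subtree has 0 nodes { }, right has 2 {G, C}.
      Root G: left subtree has 0 nodes { }, right has 1 {C}.
  Root J: left subtree has 2 nodes {R, N}, right has 1 {U}.
    Root R: left subtree has 0 nodes { }, right has 1 {N}.

C G T D N R U J M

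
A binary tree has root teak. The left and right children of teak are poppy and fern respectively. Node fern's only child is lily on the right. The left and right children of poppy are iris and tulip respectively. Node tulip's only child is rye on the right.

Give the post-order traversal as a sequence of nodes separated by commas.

iris, rye, tulip, poppy, lily, fern, teak

Post-order visits the left subtree, then the right subtree, then the node.
At teak: go left to poppy.
  At poppy: go left to iris.
    iris is a leaf — visit iris.
  At poppy: go right to tulip.
    At tulip: no left child.
    At tulip: go right to rye.
      rye is a leaf — visit rye.
    Visit tulip.
  Visit poppy.
At teak: go right to fern.
  At fern: no left child.
  At fern: go right to lily.
    lily is a leaf — visit lily.
  Visit fern.
Visit teak.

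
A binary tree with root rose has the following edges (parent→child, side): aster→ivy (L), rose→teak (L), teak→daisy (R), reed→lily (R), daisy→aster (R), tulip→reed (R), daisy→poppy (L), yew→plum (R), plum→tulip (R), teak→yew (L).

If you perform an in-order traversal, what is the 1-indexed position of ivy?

9

In-order visits the left subtree, then the node, then the right subtree.
At rose: go left to teak.
  At teak: go left to yew.
    At yew: no left child.
    Visit yew.
    At yew: go right to plum.
      At plum: no left child.
      Visit plum.
      At plum: go right to tulip.
        At tulip: no left child.
        Visit tulip.
        At tulip: go right to reed.
          At reed: no left child.
          Visit reed.
          At reed: go right to lily.
            lily is a leaf — visit lily.
  Visit teak.
  At teak: go right to daisy.
    At daisy: go left to poppy.
      poppy is a leaf — visit poppy.
    Visit daisy.
    At daisy: go right to aster.
      At aster: go left to ivy.
        ivy is a leaf — visit ivy.
      Visit aster.
      At aster: no right child.
Visit rose.
At rose: no right child.
Full in-order sequence: yew, plum, tulip, reed, lily, teak, poppy, daisy, ivy, aster, rose.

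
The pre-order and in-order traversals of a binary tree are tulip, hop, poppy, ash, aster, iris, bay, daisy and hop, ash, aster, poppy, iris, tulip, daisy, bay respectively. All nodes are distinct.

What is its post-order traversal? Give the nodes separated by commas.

aster, ash, iris, poppy, hop, daisy, bay, tulip

The first element of pre-order is the root; it splits in-order into left and right subtrees.
Root tulip: left subtree has 5 nodes {hop, ash, aster, poppy, iris}, right has 2 {daisy, bay}.
  Root hop: left subtree has 0 nodes { }, right has 4 {ash, aster, poppy, iris}.
    Root poppy: left subtree has 2 nodes {ash, aster}, right has 1 {iris}.
      Root ash: left subtree has 0 nodes { }, right has 1 {aster}.
  Root bay: left subtree has 1 node {daisy}, right has 0 { }.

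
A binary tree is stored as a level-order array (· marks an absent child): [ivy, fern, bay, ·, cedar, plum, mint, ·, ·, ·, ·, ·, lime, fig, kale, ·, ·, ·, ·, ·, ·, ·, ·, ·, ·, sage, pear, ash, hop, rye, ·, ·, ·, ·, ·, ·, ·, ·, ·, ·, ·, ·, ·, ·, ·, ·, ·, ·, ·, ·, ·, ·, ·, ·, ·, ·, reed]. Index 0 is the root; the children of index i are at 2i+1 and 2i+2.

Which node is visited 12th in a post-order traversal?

Post-order visits the left subtree, then the right subtree, then the node.
At ivy: go left to fern.
  At fern: no left child.
  At fern: go right to cedar.
    cedar is a leaf — visit cedar.
  Visit fern.
At ivy: go right to bay.
  At bay: go left to plum.
    At plum: no left child.
    At plum: go right to lime.
      At lime: go left to sage.
        sage is a leaf — visit sage.
      At lime: go right to pear.
        pear is a leaf — visit pear.
      Visit lime.
    Visit plum.
  At bay: go right to mint.
    At mint: go left to fig.
      At fig: go left to ash.
        At ash: no left child.
        At ash: go right to reed.
          reed is a leaf — visit reed.
        Visit ash.
      At fig: go right to hop.
        hop is a leaf — visit hop.
      Visit fig.
    At mint: go right to kale.
      At kale: go left to rye.
        rye is a leaf — visit rye.
      At kale: no right child.
      Visit kale.
    Visit mint.
  Visit bay.
Visit ivy.
Full post-order sequence: cedar, fern, sage, pear, lime, plum, reed, ash, hop, fig, rye, kale, mint, bay, ivy.

kale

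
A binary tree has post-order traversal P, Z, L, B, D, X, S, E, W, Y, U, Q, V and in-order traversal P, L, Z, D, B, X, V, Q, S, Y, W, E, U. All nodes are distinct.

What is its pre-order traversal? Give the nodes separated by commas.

The last element of post-order is the root; it splits in-order into left and right subtrees.
Root V: left subtree has 6 nodes {P, L, Z, D, B, X}, right has 6 {Q, S, Y, W, E, U}.
  Root X: left subtree has 5 nodes {P, L, Z, D, B}, right has 0 { }.
    Root D: left subtree has 3 nodes {P, L, Z}, right has 1 {B}.
      Root L: left subtree has 1 node {P}, right has 1 {Z}.
  Root Q: left subtree has 0 nodes { }, right has 5 {S, Y, W, E, U}.
    Root U: left subtree has 4 nodes {S, Y, W, E}, right has 0 { }.
      Root Y: left subtree has 1 node {S}, right has 2 {W, E}.
        Root W: left subtree has 0 nodes { }, right has 1 {E}.

V, X, D, L, P, Z, B, Q, U, Y, S, W, E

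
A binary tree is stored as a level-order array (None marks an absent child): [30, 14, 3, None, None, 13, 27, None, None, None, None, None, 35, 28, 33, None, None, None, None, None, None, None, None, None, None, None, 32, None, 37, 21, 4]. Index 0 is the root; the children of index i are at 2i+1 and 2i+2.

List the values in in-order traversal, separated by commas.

14, 30, 13, 35, 32, 3, 28, 37, 27, 21, 33, 4

In-order visits the left subtree, then the node, then the right subtree.
At 30: go left to 14.
  14 is a leaf — visit 14.
Visit 30.
At 30: go right to 3.
  At 3: go left to 13.
    At 13: no left child.
    Visit 13.
    At 13: go right to 35.
      At 35: no left child.
      Visit 35.
      At 35: go right to 32.
        32 is a leaf — visit 32.
  Visit 3.
  At 3: go right to 27.
    At 27: go left to 28.
      At 28: no left child.
      Visit 28.
      At 28: go right to 37.
        37 is a leaf — visit 37.
    Visit 27.
    At 27: go right to 33.
      At 33: go left to 21.
        21 is a leaf — visit 21.
      Visit 33.
      At 33: go right to 4.
        4 is a leaf — visit 4.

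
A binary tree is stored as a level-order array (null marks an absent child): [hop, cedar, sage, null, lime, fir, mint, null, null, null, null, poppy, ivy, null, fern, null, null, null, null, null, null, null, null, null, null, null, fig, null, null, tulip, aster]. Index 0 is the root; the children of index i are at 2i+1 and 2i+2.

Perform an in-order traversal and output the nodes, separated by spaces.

In-order visits the left subtree, then the node, then the right subtree.
At hop: go left to cedar.
  At cedar: no left child.
  Visit cedar.
  At cedar: go right to lime.
    lime is a leaf — visit lime.
Visit hop.
At hop: go right to sage.
  At sage: go left to fir.
    At fir: go left to poppy.
      poppy is a leaf — visit poppy.
    Visit fir.
    At fir: go right to ivy.
      At ivy: no left child.
      Visit ivy.
      At ivy: go right to fig.
        fig is a leaf — visit fig.
  Visit sage.
  At sage: go right to mint.
    At mint: no left child.
    Visit mint.
    At mint: go right to fern.
      At fern: go left to tulip.
        tulip is a leaf — visit tulip.
      Visit fern.
      At fern: go right to aster.
        aster is a leaf — visit aster.

cedar lime hop poppy fir ivy fig sage mint tulip fern aster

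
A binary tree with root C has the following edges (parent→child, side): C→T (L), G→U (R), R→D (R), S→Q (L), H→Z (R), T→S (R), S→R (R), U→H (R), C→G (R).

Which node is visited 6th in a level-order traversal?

Q

Level-order visits nodes level by level from the root, left to right within each level.
Level 0: C
Level 1: T, G
Level 2: S, U
Level 3: Q, R, H
Level 4: D, Z
Full level-order sequence: C, T, G, S, U, Q, R, H, D, Z.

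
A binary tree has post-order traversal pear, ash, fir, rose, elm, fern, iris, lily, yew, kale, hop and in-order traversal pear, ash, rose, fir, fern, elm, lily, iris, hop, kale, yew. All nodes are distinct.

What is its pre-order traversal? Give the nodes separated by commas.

The last element of post-order is the root; it splits in-order into left and right subtrees.
Root hop: left subtree has 8 nodes {pear, ash, rose, fir, fern, elm, lily, iris}, right has 2 {kale, yew}.
  Root lily: left subtree has 6 nodes {pear, ash, rose, fir, fern, elm}, right has 1 {iris}.
    Root fern: left subtree has 4 nodes {pear, ash, rose, fir}, right has 1 {elm}.
      Root rose: left subtree has 2 nodes {pear, ash}, right has 1 {fir}.
        Root ash: left subtree has 1 node {pear}, right has 0 { }.
  Root kale: left subtree has 0 nodes { }, right has 1 {yew}.

hop, lily, fern, rose, ash, pear, fir, elm, iris, kale, yew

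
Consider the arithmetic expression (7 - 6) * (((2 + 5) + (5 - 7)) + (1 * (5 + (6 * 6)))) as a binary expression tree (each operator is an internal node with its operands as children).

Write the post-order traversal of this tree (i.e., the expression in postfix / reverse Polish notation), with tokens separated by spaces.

7 6 - 2 5 + 5 7 - + 1 5 6 6 * + * + *

Post-order on an expression tree gives postfix notation: for each operator, emit left operand, right operand, then the operator.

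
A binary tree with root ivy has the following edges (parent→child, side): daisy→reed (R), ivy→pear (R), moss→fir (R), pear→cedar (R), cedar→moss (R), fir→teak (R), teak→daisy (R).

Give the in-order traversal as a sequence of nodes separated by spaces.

In-order visits the left subtree, then the node, then the right subtree.
At ivy: no left child.
Visit ivy.
At ivy: go right to pear.
  At pear: no left child.
  Visit pear.
  At pear: go right to cedar.
    At cedar: no left child.
    Visit cedar.
    At cedar: go right to moss.
      At moss: no left child.
      Visit moss.
      At moss: go right to fir.
        At fir: no left child.
        Visit fir.
        At fir: go right to teak.
          At teak: no left child.
          Visit teak.
          At teak: go right to daisy.
            At daisy: no left child.
            Visit daisy.
            At daisy: go right to reed.
              reed is a leaf — visit reed.

ivy pear cedar moss fir teak daisy reed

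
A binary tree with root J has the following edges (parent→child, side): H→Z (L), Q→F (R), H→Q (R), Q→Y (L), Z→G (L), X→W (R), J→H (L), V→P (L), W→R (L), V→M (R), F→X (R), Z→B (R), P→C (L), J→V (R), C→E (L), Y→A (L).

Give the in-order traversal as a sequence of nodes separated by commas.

In-order visits the left subtree, then the node, then the right subtree.
At J: go left to H.
  At H: go left to Z.
    At Z: go left to G.
      G is a leaf — visit G.
    Visit Z.
    At Z: go right to B.
      B is a leaf — visit B.
  Visit H.
  At H: go right to Q.
    At Q: go left to Y.
      At Y: go left to A.
        A is a leaf — visit A.
      Visit Y.
      At Y: no right child.
    Visit Q.
    At Q: go right to F.
      At F: no left child.
      Visit F.
      At F: go right to X.
        At X: no left child.
        Visit X.
        At X: go right to W.
          At W: go left to R.
            R is a leaf — visit R.
          Visit W.
          At W: no right child.
Visit J.
At J: go right to V.
  At V: go left to P.
    At P: go left to C.
      At C: go left to E.
        E is a leaf — visit E.
      Visit C.
      At C: no right child.
    Visit P.
    At P: no right child.
  Visit V.
  At V: go right to M.
    M is a leaf — visit M.

G, Z, B, H, A, Y, Q, F, X, R, W, J, E, C, P, V, M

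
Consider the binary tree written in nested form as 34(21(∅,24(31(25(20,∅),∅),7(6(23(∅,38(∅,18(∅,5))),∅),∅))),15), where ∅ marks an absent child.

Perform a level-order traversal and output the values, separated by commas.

Level-order visits nodes level by level from the root, left to right within each level.
Level 0: 34
Level 1: 21, 15
Level 2: 24
Level 3: 31, 7
Level 4: 25, 6
Level 5: 20, 23
Level 6: 38
Level 7: 18
Level 8: 5

34, 21, 15, 24, 31, 7, 25, 6, 20, 23, 38, 18, 5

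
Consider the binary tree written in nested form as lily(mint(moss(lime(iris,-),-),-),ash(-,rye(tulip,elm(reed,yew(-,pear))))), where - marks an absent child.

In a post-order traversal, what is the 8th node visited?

Post-order visits the left subtree, then the right subtree, then the node.
At lily: go left to mint.
  At mint: go left to moss.
    At moss: go left to lime.
      At lime: go left to iris.
        iris is a leaf — visit iris.
      At lime: no right child.
      Visit lime.
    At moss: no right child.
    Visit moss.
  At mint: no right child.
  Visit mint.
At lily: go right to ash.
  At ash: no left child.
  At ash: go right to rye.
    At rye: go left to tulip.
      tulip is a leaf — visit tulip.
    At rye: go right to elm.
      At elm: go left to reed.
        reed is a leaf — visit reed.
      At elm: go right to yew.
        At yew: no left child.
        At yew: go right to pear.
          pear is a leaf — visit pear.
        Visit yew.
      Visit elm.
    Visit rye.
  Visit ash.
Visit lily.
Full post-order sequence: iris, lime, moss, mint, tulip, reed, pear, yew, elm, rye, ash, lily.

yew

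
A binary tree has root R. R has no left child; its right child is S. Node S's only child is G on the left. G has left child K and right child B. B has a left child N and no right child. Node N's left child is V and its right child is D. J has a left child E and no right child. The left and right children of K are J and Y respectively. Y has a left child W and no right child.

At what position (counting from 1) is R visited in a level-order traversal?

Level-order visits nodes level by level from the root, left to right within each level.
Level 0: R
Level 1: S
Level 2: G
Level 3: K, B
Level 4: J, Y, N
Level 5: E, W, V, D
Full level-order sequence: R, S, G, K, B, J, Y, N, E, W, V, D.

1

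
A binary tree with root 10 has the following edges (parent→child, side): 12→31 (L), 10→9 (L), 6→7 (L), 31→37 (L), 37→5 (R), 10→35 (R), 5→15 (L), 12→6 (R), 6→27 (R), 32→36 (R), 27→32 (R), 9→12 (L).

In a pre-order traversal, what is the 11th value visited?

32

Pre-order visits the node, then its left subtree, then its right subtree.
Visit 10.
At 10: go left to 9.
  Visit 9.
  At 9: go left to 12.
    Visit 12.
    At 12: go left to 31.
      Visit 31.
      At 31: go left to 37.
        Visit 37.
        At 37: no left child.
        At 37: go right to 5.
          Visit 5.
          At 5: go left to 15.
            15 is a leaf — visit 15.
          At 5: no right child.
      At 31: no right child.
    At 12: go right to 6.
      Visit 6.
      At 6: go left to 7.
        7 is a leaf — visit 7.
      At 6: go right to 27.
        Visit 27.
        At 27: no left child.
        At 27: go right to 32.
          Visit 32.
          At 32: no left child.
          At 32: go right to 36.
            36 is a leaf — visit 36.
  At 9: no right child.
At 10: go right to 35.
  35 is a leaf — visit 35.
Full pre-order sequence: 10, 9, 12, 31, 37, 5, 15, 6, 7, 27, 32, 36, 35.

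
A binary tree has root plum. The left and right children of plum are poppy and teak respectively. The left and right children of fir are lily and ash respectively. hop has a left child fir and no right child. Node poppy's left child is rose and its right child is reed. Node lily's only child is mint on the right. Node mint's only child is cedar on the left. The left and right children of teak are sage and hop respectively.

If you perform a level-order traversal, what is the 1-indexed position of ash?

Level-order visits nodes level by level from the root, left to right within each level.
Level 0: plum
Level 1: poppy, teak
Level 2: rose, reed, sage, hop
Level 3: fir
Level 4: lily, ash
Level 5: mint
Level 6: cedar
Full level-order sequence: plum, poppy, teak, rose, reed, sage, hop, fir, lily, ash, mint, cedar.

10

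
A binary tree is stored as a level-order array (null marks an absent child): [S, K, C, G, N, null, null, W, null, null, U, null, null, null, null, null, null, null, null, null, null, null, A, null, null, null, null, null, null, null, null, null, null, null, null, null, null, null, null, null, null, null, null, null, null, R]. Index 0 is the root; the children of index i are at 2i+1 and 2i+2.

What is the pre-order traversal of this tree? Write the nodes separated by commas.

Pre-order visits the node, then its left subtree, then its right subtree.
Visit S.
At S: go left to K.
  Visit K.
  At K: go left to G.
    Visit G.
    At G: go left to W.
      W is a leaf — visit W.
    At G: no right child.
  At K: go right to N.
    Visit N.
    At N: no left child.
    At N: go right to U.
      Visit U.
      At U: no left child.
      At U: go right to A.
        Visit A.
        At A: go left to R.
          R is a leaf — visit R.
        At A: no right child.
At S: go right to C.
  C is a leaf — visit C.

S, K, G, W, N, U, A, R, C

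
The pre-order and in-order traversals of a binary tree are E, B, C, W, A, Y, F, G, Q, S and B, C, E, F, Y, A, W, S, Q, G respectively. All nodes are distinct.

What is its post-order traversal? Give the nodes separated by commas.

C, B, F, Y, A, S, Q, G, W, E

The first element of pre-order is the root; it splits in-order into left and right subtrees.
Root E: left subtree has 2 nodes {B, C}, right has 7 {F, Y, A, W, S, Q, G}.
  Root B: left subtree has 0 nodes { }, right has 1 {C}.
  Root W: left subtree has 3 nodes {F, Y, A}, right has 3 {S, Q, G}.
    Root A: left subtree has 2 nodes {F, Y}, right has 0 { }.
      Root Y: left subtree has 1 node {F}, right has 0 { }.
    Root G: left subtree has 2 nodes {S, Q}, right has 0 { }.
      Root Q: left subtree has 1 node {S}, right has 0 { }.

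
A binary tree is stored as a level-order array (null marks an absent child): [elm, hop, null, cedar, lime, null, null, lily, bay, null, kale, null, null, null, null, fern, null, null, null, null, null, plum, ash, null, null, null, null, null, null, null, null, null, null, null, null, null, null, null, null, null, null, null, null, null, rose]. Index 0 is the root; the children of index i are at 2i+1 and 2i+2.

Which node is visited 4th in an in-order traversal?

bay

In-order visits the left subtree, then the node, then the right subtree.
At elm: go left to hop.
  At hop: go left to cedar.
    At cedar: go left to lily.
      At lily: go left to fern.
        fern is a leaf — visit fern.
      Visit lily.
      At lily: no right child.
    Visit cedar.
    At cedar: go right to bay.
      bay is a leaf — visit bay.
  Visit hop.
  At hop: go right to lime.
    At lime: no left child.
    Visit lime.
    At lime: go right to kale.
      At kale: go left to plum.
        At plum: no left child.
        Visit plum.
        At plum: go right to rose.
          rose is a leaf — visit rose.
      Visit kale.
      At kale: go right to ash.
        ash is a leaf — visit ash.
Visit elm.
At elm: no right child.
Full in-order sequence: fern, lily, cedar, bay, hop, lime, plum, rose, kale, ash, elm.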